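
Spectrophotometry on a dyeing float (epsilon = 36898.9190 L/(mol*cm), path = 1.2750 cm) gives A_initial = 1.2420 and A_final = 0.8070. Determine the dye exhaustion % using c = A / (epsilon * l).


c_initial = A_i / (epsilon * l) = 1.2420 / (36898.9190 * 1.2750) = 2.6400e-05 mol/L
c_final = A_f / (epsilon * l) = 0.8070 / (36898.9190 * 1.2750) = 1.7153e-05 mol/L
Exhaustion = (c_initial - c_final) / c_initial * 100 = (2.6400e-05 - 1.7153e-05) / 2.6400e-05 * 100 = 35.0242 %


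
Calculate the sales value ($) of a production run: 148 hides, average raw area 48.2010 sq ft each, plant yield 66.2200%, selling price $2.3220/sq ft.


Raw_total = N * avg_area = 148 * 48.2010 = 7133.7480 sq ft
Finished = Raw_total * yield / 100 = 7133.7480 * 66.2200 / 100 = 4723.9679 sq ft
Value = Finished * price = 4723.9679 * 2.3220 = 10969.0535 $


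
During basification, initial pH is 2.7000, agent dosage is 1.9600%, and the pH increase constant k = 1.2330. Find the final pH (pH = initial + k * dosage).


Formula: pH_final = pH_initial + k * base_pct
Substituting: pH_final = 2.7000 + 1.2330 * 1.9600
Result: 5.1167


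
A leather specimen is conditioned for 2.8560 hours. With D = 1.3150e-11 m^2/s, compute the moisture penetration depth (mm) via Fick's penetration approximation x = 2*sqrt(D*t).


t = 2.8560 hr * 3600 = 10281.6000 s
D * t = 1.3150e-11 * 10281.6000 = 1.3520e-07
x = 2 * sqrt(D*t) = 2 * sqrt(1.3520e-07) = 7.3540e-04 m = 0.7354 mm


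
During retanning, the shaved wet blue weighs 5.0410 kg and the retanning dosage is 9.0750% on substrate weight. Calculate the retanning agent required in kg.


Formula: Retan = substrate * pct / 100
Substituting: Retan = 5.0410 * 9.0750 / 100
Result: 0.4575 kg


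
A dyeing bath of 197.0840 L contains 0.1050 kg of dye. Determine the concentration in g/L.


Formula: Conc = dye_mass(kg) / volume(L) * 1000
Substituting: Conc = 0.1050 / 197.0840 * 1000
Result: 0.5328 g/L


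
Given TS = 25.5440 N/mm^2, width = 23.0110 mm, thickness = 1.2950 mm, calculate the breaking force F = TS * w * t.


Formula: F = TS * w * t
Substituting: F = 25.5440 * 23.0110 * 1.2950
Result: 761.1919 N


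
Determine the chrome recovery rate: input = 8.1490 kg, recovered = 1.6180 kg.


Formula: Recovery = recovered / input * 100
Substituting: Recovery = 1.6180 / 8.1490 * 100
Result: 19.8552 %


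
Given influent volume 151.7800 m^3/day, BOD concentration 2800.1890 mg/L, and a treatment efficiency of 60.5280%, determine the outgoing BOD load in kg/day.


Load_in = volume * conc / 1000 = 151.7800 * 2800.1890 / 1000 = 425.0127 kg/day
Removed = Load_in * eff / 100 = 425.0127 * 60.5280 / 100 = 257.2517 kg/day
Load_out = Load_in - Removed = 425.0127 - 257.2517 = 167.7610 kg/day


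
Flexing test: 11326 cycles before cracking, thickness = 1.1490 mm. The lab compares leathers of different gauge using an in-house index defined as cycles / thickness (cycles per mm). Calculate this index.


Formula: Index = cycles / thickness
Substituting: Index = 11326 / 1.1490
Result: 9857.2672 cycles/mm


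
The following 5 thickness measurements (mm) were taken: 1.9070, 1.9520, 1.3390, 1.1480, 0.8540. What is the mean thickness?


Formula: Average = sum / n
Substituting: Average = 7.2000 / 5
Result: 1.4400 mm


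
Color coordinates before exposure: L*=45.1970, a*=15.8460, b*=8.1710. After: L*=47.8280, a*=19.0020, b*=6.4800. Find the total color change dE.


dL = 2.6310, da = 3.1560, db = -1.6910
dE = sqrt(2.6310^2 + 3.1560^2 + (-1.6910)^2) = 4.4432


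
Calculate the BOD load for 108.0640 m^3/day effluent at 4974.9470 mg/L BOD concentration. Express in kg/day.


Formula: BOD_load = volume * conc / 1000
Substituting: BOD_load = 108.0640 * 4974.9470 / 1000
Result: 537.6127 kg/day


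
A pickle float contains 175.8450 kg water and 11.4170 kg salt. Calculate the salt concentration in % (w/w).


Formula: Conc = salt / (water + salt) * 100
Substituting: Conc = 11.4170 / (175.8450 + 11.4170) * 100
Result: 6.0968 %


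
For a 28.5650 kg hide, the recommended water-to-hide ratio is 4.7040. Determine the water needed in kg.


Formula: Water = hide_weight * ratio
Substituting: Water = 28.5650 * 4.7040
Result: 134.3698 kg


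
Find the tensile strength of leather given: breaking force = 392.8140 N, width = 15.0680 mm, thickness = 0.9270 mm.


Formula: TS = force / (width * thickness)
Substituting: TS = 392.8140 / (15.0680 * 0.9270)
Result: 28.1224 N/mm^2


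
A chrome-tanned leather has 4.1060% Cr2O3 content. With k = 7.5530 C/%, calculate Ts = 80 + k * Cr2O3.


Formula: Ts = 80 + k * Cr2O3
Substituting: Ts = 80 + 7.5530 * 4.1060
Result: 111.0126 C


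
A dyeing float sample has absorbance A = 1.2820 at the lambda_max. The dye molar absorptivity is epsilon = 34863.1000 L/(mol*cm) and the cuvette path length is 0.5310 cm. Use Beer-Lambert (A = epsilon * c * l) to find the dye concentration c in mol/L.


Formula: c = A / (epsilon * l)
Substituting: c = 1.2820 / (34863.1000 * 0.5310)
Result: 6.9251e-05 mol/L


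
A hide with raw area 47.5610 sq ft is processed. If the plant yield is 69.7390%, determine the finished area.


Formula: finished = raw * yield / 100
Substituting: finished = 47.5610 * 69.7390 / 100
Result: 33.1686 sq ft


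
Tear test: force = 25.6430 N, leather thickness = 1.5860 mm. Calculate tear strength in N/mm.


Formula: Tear strength = force / thickness
Substituting: Tear strength = 25.6430 / 1.5860
Result: 16.1683 N/mm


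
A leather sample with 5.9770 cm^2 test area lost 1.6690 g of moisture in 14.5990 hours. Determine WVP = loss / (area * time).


Formula: WVP = loss / (area * time)
Substituting: WVP = 1.6690 / (5.9770 * 14.5990)
Result: 0.0191271 g/(cm^2*hr)


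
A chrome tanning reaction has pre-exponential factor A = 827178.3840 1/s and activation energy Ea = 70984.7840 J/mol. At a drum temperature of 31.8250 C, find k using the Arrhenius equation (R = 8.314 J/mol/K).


T_K = T_C + 273.15 = 31.8250 + 273.15 = 304.9750 K
exponent = -Ea / (R * T_K) = -70984.7840 / (8.314 * 304.9750) = -27.9957
k = A * exp(exponent) = 827178.3840 * exp(-27.9957) = 5.7442e-07 1/s


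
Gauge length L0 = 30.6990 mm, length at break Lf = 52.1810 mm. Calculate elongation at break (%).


Formula: Elongation = (Lf - L0) / L0 * 100
Substituting: Elongation = (52.1810 - 30.6990) / 30.6990 * 100
Result: 69.9762 %


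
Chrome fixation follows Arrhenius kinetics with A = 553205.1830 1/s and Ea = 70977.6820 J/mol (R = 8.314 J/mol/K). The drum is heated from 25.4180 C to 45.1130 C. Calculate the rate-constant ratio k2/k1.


T1 = 25.4180 + 273.15 = 298.5680 K; T2 = 45.1130 + 273.15 = 318.2630 K
k1 = A * exp(-Ea/(R*T1)) = 553205.1830 * exp(-70977.6820/(8.314*298.5680)) = 2.1128e-07 1/s
k2 = A * exp(-Ea/(R*T2)) = 553205.1830 * exp(-70977.6820/(8.314*318.2630)) = 1.2397e-06 1/s
k2/k1 = 1.2397e-06 / 2.1128e-07 = 5.8676


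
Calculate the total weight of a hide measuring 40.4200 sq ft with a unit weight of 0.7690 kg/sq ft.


Formula: Weight = area * weight_per_sqft
Substituting: Weight = 40.4200 * 0.7690
Result: 31.0830 kg


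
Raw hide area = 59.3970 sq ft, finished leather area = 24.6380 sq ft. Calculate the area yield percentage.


Formula: Yield = finished / raw * 100
Substituting: Yield = 24.6380 / 59.3970 * 100
Result: 41.4802 %


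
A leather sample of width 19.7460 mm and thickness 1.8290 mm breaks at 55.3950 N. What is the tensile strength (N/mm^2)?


Formula: TS = force / (width * thickness)
Substituting: TS = 55.3950 / (19.7460 * 1.8290)
Result: 1.5338 N/mm^2


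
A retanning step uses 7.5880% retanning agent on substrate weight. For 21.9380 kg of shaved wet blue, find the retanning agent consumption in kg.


Formula: Retan = substrate * pct / 100
Substituting: Retan = 21.9380 * 7.5880 / 100
Result: 1.6647 kg


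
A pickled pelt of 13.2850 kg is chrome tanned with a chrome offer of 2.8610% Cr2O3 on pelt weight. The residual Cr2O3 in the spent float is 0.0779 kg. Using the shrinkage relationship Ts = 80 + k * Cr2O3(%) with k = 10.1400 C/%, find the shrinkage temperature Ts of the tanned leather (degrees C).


Offered = pelt * offer_pct / 100 = 13.2850 * 2.8610 / 100 = 0.3801 kg
Uptake = offered - residual = 0.3801 - 0.0779 = 0.3022 kg
Cr2O3% on pelt = uptake / pelt * 100 = 0.3022 / 13.2850 * 100 = 2.2746 %
Ts = 80 + k * Cr2O3% = 80 + 10.1400 * 2.2746 = 103.0647 C


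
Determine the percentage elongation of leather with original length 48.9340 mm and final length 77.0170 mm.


Formula: Elongation = (Lf - L0) / L0 * 100
Substituting: Elongation = (77.0170 - 48.9340) / 48.9340 * 100
Result: 57.3895 %


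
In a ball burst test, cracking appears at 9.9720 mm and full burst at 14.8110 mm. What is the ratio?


Formula: Ratio = crack / burst
Substituting: Ratio = 9.9720 / 14.8110
Result: 0.6733


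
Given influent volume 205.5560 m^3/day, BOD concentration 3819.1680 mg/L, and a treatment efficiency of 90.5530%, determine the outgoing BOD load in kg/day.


Load_in = volume * conc / 1000 = 205.5560 * 3819.1680 / 1000 = 785.0529 kg/day
Removed = Load_in * eff / 100 = 785.0529 * 90.5530 / 100 = 710.8890 kg/day
Load_out = Load_in - Removed = 785.0529 - 710.8890 = 74.1639 kg/day


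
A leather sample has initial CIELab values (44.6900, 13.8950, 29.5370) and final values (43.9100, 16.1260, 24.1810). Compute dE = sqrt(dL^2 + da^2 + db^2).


dL = -0.7800, da = 2.2310, db = -5.3560
dE = sqrt((-0.7800)^2 + 2.2310^2 + (-5.3560)^2) = 5.8543


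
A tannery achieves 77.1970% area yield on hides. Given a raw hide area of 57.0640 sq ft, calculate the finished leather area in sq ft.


Formula: finished = raw * yield / 100
Substituting: finished = 57.0640 * 77.1970 / 100
Result: 44.0517 sq ft


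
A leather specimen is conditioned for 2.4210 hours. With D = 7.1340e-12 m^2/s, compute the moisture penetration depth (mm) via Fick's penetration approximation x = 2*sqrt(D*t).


t = 2.4210 hr * 3600 = 8715.6000 s
D * t = 7.1340e-12 * 8715.6000 = 6.2177e-08
x = 2 * sqrt(D*t) = 2 * sqrt(6.2177e-08) = 4.9871e-04 m = 0.4987 mm


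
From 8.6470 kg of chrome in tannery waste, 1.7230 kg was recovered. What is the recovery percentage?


Formula: Recovery = recovered / input * 100
Substituting: Recovery = 1.7230 / 8.6470 * 100
Result: 19.9260 %


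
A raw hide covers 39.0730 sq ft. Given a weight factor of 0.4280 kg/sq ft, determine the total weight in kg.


Formula: Weight = area * weight_per_sqft
Substituting: Weight = 39.0730 * 0.4280
Result: 16.7232 kg


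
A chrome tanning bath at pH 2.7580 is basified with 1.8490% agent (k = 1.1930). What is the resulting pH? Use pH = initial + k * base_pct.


Formula: pH_final = pH_initial + k * base_pct
Substituting: pH_final = 2.7580 + 1.1930 * 1.8490
Result: 4.9639


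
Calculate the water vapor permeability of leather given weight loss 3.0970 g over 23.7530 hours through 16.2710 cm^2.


Formula: WVP = loss / (area * time)
Substituting: WVP = 3.0970 / (16.2710 * 23.7530)
Result: 0.00801325 g/(cm^2*hr)


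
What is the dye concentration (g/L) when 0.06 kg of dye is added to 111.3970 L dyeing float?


Formula: Conc = dye_mass(kg) / volume(L) * 1000
Substituting: Conc = 0.06 / 111.3970 * 1000
Result: 0.5386 g/L


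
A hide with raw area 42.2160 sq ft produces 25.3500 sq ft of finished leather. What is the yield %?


Formula: Yield = finished / raw * 100
Substituting: Yield = 25.3500 / 42.2160 * 100
Result: 60.0483 %


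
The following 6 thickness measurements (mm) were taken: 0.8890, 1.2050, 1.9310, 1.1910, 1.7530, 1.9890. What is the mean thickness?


Formula: Average = sum / n
Substituting: Average = 8.9580 / 6
Result: 1.4930 mm


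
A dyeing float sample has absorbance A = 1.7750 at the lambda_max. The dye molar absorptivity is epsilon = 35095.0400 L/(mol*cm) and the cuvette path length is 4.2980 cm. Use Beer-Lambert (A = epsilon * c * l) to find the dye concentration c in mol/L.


Formula: c = A / (epsilon * l)
Substituting: c = 1.7750 / (35095.0400 * 4.2980)
Result: 1.1768e-05 mol/L


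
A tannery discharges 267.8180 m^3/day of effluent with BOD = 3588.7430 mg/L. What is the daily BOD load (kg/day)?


Formula: BOD_load = volume * conc / 1000
Substituting: BOD_load = 267.8180 * 3588.7430 / 1000
Result: 961.1300 kg/day


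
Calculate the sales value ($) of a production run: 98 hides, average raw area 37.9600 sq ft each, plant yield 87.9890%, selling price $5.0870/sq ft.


Raw_total = N * avg_area = 98 * 37.9600 = 3720.0800 sq ft
Finished = Raw_total * yield / 100 = 3720.0800 * 87.9890 / 100 = 3273.2612 sq ft
Value = Finished * price = 3273.2612 * 5.0870 = 16651.0797 $


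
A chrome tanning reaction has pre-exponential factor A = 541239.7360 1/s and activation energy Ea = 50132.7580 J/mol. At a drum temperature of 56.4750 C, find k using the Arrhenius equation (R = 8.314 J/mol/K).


T_K = T_C + 273.15 = 56.4750 + 273.15 = 329.6250 K
exponent = -Ea / (R * T_K) = -50132.7580 / (8.314 * 329.6250) = -18.2933
k = A * exp(exponent) = 541239.7360 * exp(-18.2933) = 0.00614783 1/s


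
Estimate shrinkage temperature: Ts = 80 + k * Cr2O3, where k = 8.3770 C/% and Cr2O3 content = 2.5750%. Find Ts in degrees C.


Formula: Ts = 80 + k * Cr2O3
Substituting: Ts = 80 + 8.3770 * 2.5750
Result: 101.5708 C


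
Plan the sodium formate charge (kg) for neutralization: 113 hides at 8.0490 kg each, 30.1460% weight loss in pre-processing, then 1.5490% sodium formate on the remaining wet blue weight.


Total_raw = N * avg_wt = 113 * 8.0490 = 909.5370 kg
Substrate = Total_raw * (1 - loss/100) = 909.5370 * (1 - 30.1460/100) = 635.3480 kg
Neutralizer = Substrate * pct / 100 = 635.3480 * 1.5490 / 100 = 9.8415 kg


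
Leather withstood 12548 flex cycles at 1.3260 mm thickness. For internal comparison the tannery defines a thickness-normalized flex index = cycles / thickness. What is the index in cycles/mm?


Formula: Index = cycles / thickness
Substituting: Index = 12548 / 1.3260
Result: 9463.0468 cycles/mm


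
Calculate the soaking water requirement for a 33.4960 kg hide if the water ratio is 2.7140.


Formula: Water = hide_weight * ratio
Substituting: Water = 33.4960 * 2.7140
Result: 90.9081 kg


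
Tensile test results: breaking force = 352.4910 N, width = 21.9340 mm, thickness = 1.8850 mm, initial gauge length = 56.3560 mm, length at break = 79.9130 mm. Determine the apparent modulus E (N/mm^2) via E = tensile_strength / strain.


TS = F / (w * t) = 352.4910 / (21.9340 * 1.8850) = 8.5255 N/mm^2
strain = (Lf - L0) / L0 = (79.9130 - 56.3560) / 56.3560 = 0.4180
E = TS / strain = 8.5255 / 0.4180 = 20.3957 N/mm^2


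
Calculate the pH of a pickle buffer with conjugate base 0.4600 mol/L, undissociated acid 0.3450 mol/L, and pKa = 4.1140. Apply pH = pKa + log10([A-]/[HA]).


ratio = [A-] / [HA] = 0.4600 / 0.3450 = 1.3333
log10(ratio) = 0.1249
pH = pKa + log10(ratio) = 4.1140 + 0.1249 = 4.2389


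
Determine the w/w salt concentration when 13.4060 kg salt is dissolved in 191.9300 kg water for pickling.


Formula: Conc = salt / (water + salt) * 100
Substituting: Conc = 13.4060 / (191.9300 + 13.4060) * 100
Result: 6.5288 %


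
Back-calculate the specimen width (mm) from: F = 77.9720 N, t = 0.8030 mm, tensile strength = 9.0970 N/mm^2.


Formula: w = F / (TS * t)
Substituting: w = 77.9720 / (9.0970 * 0.8030)
Result: 10.6739 mm


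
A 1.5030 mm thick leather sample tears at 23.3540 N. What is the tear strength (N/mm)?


Formula: Tear strength = force / thickness
Substituting: Tear strength = 23.3540 / 1.5030
Result: 15.5383 N/mm


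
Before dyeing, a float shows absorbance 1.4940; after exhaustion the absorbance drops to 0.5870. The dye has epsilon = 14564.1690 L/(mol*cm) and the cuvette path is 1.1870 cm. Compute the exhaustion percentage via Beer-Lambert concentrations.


c_initial = A_i / (epsilon * l) = 1.4940 / (14564.1690 * 1.1870) = 8.6420e-05 mol/L
c_final = A_f / (epsilon * l) = 0.5870 / (14564.1690 * 1.1870) = 3.3955e-05 mol/L
Exhaustion = (c_initial - c_final) / c_initial * 100 = (8.6420e-05 - 3.3955e-05) / 8.6420e-05 * 100 = 60.7095 %


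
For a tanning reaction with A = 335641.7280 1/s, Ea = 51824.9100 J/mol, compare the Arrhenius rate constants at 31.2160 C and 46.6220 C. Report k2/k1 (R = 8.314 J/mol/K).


T1 = 31.2160 + 273.15 = 304.3660 K; T2 = 46.6220 + 273.15 = 319.7720 K
k1 = A * exp(-Ea/(R*T1)) = 335641.7280 * exp(-51824.9100/(8.314*304.3660)) = 4.2803e-04 1/s
k2 = A * exp(-Ea/(R*T2)) = 335641.7280 * exp(-51824.9100/(8.314*319.7720)) = 0.00114813 1/s
k2/k1 = 0.00114813 / 4.2803e-04 = 2.6823


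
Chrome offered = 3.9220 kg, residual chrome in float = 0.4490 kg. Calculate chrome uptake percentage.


Formula: Uptake = (offered - residual) / offered * 100
Substituting: Uptake = (3.9220 - 0.4490) / 3.9220 * 100
Result: 88.5518 %


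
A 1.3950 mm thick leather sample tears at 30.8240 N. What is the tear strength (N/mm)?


Formula: Tear strength = force / thickness
Substituting: Tear strength = 30.8240 / 1.3950
Result: 22.0961 N/mm


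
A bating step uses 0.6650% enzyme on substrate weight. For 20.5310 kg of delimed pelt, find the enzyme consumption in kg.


Formula: Enzyme = substrate * pct / 100
Substituting: Enzyme = 20.5310 * 0.6650 / 100
Result: 0.1365 kg


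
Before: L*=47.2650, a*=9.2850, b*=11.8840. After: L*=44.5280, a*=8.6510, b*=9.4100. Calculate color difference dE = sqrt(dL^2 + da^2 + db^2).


dL = -2.7370, da = -0.6340, db = -2.4740
dE = sqrt((-2.7370)^2 + (-0.6340)^2 + (-2.4740)^2) = 3.7435


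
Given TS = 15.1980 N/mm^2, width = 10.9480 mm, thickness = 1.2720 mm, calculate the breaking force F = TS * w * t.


Formula: F = TS * w * t
Substituting: F = 15.1980 * 10.9480 * 1.2720
Result: 211.6452 N


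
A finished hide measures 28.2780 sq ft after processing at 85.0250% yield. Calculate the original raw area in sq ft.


Formula: raw = finished * 100 / yield
Substituting: raw = 28.2780 * 100 / 85.0250
Result: 33.2585 sq ft


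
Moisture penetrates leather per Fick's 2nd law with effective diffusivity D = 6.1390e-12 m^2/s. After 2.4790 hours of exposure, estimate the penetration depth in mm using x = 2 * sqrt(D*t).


t = 2.4790 hr * 3600 = 8924.4000 s
D * t = 6.1390e-12 * 8924.4000 = 5.4787e-08
x = 2 * sqrt(D*t) = 2 * sqrt(5.4787e-08) = 4.6813e-04 m = 0.4681 mm


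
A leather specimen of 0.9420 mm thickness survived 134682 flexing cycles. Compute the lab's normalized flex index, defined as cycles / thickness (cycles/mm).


Formula: Index = cycles / thickness
Substituting: Index = 134682 / 0.9420
Result: 142974.5223 cycles/mm


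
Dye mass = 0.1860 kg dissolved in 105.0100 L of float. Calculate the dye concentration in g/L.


Formula: Conc = dye_mass(kg) / volume(L) * 1000
Substituting: Conc = 0.1860 / 105.0100 * 1000
Result: 1.7713 g/L


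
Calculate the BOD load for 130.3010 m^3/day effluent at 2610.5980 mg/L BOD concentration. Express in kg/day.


Formula: BOD_load = volume * conc / 1000
Substituting: BOD_load = 130.3010 * 2610.5980 / 1000
Result: 340.1635 kg/day


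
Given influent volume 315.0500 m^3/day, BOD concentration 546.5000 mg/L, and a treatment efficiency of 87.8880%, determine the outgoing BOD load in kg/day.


Load_in = volume * conc / 1000 = 315.0500 * 546.5000 / 1000 = 172.1748 kg/day
Removed = Load_in * eff / 100 = 172.1748 * 87.8880 / 100 = 151.3210 kg/day
Load_out = Load_in - Removed = 172.1748 - 151.3210 = 20.8538 kg/day


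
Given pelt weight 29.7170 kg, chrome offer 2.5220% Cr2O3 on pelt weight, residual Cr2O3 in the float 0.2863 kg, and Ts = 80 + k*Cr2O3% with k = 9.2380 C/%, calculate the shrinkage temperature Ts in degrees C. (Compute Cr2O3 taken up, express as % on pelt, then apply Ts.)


Offered = pelt * offer_pct / 100 = 29.7170 * 2.5220 / 100 = 0.7495 kg
Uptake = offered - residual = 0.7495 - 0.2863 = 0.4632 kg
Cr2O3% on pelt = uptake / pelt * 100 = 0.4632 / 29.7170 * 100 = 1.5586 %
Ts = 80 + k * Cr2O3% = 80 + 9.2380 * 1.5586 = 94.3981 C


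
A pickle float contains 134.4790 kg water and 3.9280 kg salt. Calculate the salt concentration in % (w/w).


Formula: Conc = salt / (water + salt) * 100
Substituting: Conc = 3.9280 / (134.4790 + 3.9280) * 100
Result: 2.8380 %


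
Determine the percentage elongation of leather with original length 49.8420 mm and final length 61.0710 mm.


Formula: Elongation = (Lf - L0) / L0 * 100
Substituting: Elongation = (61.0710 - 49.8420) / 49.8420 * 100
Result: 22.5292 %


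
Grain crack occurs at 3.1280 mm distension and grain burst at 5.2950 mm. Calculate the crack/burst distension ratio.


Formula: Ratio = crack / burst
Substituting: Ratio = 3.1280 / 5.2950
Result: 0.5907


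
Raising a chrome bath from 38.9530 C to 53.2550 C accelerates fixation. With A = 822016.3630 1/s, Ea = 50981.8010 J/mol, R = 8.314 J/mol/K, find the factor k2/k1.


T1 = 38.9530 + 273.15 = 312.1030 K; T2 = 53.2550 + 273.15 = 326.4050 K
k1 = A * exp(-Ea/(R*T1)) = 822016.3630 * exp(-50981.8010/(8.314*312.1030)) = 0.00241036 1/s
k2 = A * exp(-Ea/(R*T2)) = 822016.3630 * exp(-50981.8010/(8.314*326.4050)) = 0.00570113 1/s
k2/k1 = 0.00570113 / 0.00241036 = 2.3653


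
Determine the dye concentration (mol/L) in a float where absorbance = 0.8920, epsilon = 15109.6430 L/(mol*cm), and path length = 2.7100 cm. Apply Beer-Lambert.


Formula: c = A / (epsilon * l)
Substituting: c = 0.8920 / (15109.6430 * 2.7100)
Result: 2.1784e-05 mol/L


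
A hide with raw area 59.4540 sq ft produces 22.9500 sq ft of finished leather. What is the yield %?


Formula: Yield = finished / raw * 100
Substituting: Yield = 22.9500 / 59.4540 * 100
Result: 38.6013 %


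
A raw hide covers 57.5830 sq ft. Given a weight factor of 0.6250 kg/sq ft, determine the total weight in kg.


Formula: Weight = area * weight_per_sqft
Substituting: Weight = 57.5830 * 0.6250
Result: 35.9894 kg


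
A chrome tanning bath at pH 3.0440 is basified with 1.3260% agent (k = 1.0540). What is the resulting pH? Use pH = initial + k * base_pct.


Formula: pH_final = pH_initial + k * base_pct
Substituting: pH_final = 3.0440 + 1.0540 * 1.3260
Result: 4.4416


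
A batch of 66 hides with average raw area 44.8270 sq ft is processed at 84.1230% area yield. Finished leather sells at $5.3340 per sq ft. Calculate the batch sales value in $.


Raw_total = N * avg_area = 66 * 44.8270 = 2958.5820 sq ft
Finished = Raw_total * yield / 100 = 2958.5820 * 84.1230 / 100 = 2488.8479 sq ft
Value = Finished * price = 2488.8479 * 5.3340 = 13275.5149 $


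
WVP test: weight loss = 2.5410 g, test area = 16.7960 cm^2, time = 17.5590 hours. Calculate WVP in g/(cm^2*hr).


Formula: WVP = loss / (area * time)
Substituting: WVP = 2.5410 / (16.7960 * 17.5590)
Result: 0.00861587 g/(cm^2*hr)


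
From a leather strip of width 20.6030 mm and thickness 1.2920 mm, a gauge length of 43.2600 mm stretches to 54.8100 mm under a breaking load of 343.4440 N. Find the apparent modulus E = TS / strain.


TS = F / (w * t) = 343.4440 / (20.6030 * 1.2920) = 12.9022 N/mm^2
strain = (Lf - L0) / L0 = (54.8100 - 43.2600) / 43.2600 = 0.2670
E = TS / strain = 12.9022 / 0.2670 = 48.3245 N/mm^2


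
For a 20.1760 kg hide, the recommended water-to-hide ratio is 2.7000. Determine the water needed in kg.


Formula: Water = hide_weight * ratio
Substituting: Water = 20.1760 * 2.7000
Result: 54.4752 kg


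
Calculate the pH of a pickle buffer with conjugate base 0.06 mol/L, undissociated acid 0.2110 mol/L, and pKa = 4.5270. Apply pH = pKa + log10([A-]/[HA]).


ratio = [A-] / [HA] = 0.06 / 0.2110 = 0.2844
log10(ratio) = -0.5461
pH = pKa + log10(ratio) = 4.5270 - 0.5461 = 3.9809


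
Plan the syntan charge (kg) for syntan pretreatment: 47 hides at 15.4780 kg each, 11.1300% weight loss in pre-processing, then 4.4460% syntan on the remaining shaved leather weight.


Total_raw = N * avg_wt = 47 * 15.4780 = 727.4660 kg
Substrate = Total_raw * (1 - loss/100) = 727.4660 * (1 - 11.1300/100) = 646.4990 kg
Syntan = Substrate * pct / 100 = 646.4990 * 4.4460 / 100 = 28.7433 kg


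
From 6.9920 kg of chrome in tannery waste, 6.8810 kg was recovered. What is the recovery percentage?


Formula: Recovery = recovered / input * 100
Substituting: Recovery = 6.8810 / 6.9920 * 100
Result: 98.4125 %


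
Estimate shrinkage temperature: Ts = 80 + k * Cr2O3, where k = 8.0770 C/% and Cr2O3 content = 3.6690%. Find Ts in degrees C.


Formula: Ts = 80 + k * Cr2O3
Substituting: Ts = 80 + 8.0770 * 3.6690
Result: 109.6345 C


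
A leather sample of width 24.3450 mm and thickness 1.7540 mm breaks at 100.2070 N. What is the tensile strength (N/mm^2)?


Formula: TS = force / (width * thickness)
Substituting: TS = 100.2070 / (24.3450 * 1.7540)
Result: 2.3467 N/mm^2


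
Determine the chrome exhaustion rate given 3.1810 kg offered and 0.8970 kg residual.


Formula: Uptake = (offered - residual) / offered * 100
Substituting: Uptake = (3.1810 - 0.8970) / 3.1810 * 100
Result: 71.8013 %


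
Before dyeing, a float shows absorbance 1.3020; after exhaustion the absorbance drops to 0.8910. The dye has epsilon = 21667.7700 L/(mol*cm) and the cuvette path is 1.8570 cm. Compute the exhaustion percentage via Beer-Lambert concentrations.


c_initial = A_i / (epsilon * l) = 1.3020 / (21667.7700 * 1.8570) = 3.2358e-05 mol/L
c_final = A_f / (epsilon * l) = 0.8910 / (21667.7700 * 1.8570) = 2.2144e-05 mol/L
Exhaustion = (c_initial - c_final) / c_initial * 100 = (3.2358e-05 - 2.2144e-05) / 3.2358e-05 * 100 = 31.5668 %


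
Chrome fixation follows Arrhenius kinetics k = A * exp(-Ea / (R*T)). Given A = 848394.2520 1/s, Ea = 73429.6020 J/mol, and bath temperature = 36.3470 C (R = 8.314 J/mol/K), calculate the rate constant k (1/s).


T_K = T_C + 273.15 = 36.3470 + 273.15 = 309.4970 K
exponent = -Ea / (R * T_K) = -73429.6020 / (8.314 * 309.4970) = -28.5368
k = A * exp(exponent) = 848394.2520 * exp(-28.5368) = 3.4296e-07 1/s


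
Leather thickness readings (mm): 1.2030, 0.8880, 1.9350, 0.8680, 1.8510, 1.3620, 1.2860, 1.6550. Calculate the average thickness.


Formula: Average = sum / n
Substituting: Average = 11.0480 / 8
Result: 1.3810 mm


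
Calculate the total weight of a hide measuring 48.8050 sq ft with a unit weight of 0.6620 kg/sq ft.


Formula: Weight = area * weight_per_sqft
Substituting: Weight = 48.8050 * 0.6620
Result: 32.3089 kg


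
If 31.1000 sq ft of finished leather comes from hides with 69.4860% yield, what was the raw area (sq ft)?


Formula: raw = finished * 100 / yield
Substituting: raw = 31.1000 * 100 / 69.4860
Result: 44.7572 sq ft


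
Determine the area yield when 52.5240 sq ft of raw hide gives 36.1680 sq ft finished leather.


Formula: Yield = finished / raw * 100
Substituting: Yield = 36.1680 / 52.5240 * 100
Result: 68.8599 %


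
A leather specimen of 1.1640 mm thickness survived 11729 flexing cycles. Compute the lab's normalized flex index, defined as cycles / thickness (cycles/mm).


Formula: Index = cycles / thickness
Substituting: Index = 11729 / 1.1640
Result: 10076.4605 cycles/mm


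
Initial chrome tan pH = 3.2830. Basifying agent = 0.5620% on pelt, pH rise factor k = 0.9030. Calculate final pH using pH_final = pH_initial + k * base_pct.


Formula: pH_final = pH_initial + k * base_pct
Substituting: pH_final = 3.2830 + 0.9030 * 0.5620
Result: 3.7905


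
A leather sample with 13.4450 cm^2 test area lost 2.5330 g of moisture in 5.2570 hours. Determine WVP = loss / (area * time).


Formula: WVP = loss / (area * time)
Substituting: WVP = 2.5330 / (13.4450 * 5.2570)
Result: 0.0358374 g/(cm^2*hr)


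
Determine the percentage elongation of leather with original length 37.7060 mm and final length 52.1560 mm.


Formula: Elongation = (Lf - L0) / L0 * 100
Substituting: Elongation = (52.1560 - 37.7060) / 37.7060 * 100
Result: 38.3228 %


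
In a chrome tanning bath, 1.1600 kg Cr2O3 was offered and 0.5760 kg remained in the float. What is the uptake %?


Formula: Uptake = (offered - residual) / offered * 100
Substituting: Uptake = (1.1600 - 0.5760) / 1.1600 * 100
Result: 50.3448 %


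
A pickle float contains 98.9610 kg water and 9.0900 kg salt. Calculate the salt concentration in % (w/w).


Formula: Conc = salt / (water + salt) * 100
Substituting: Conc = 9.0900 / (98.9610 + 9.0900) * 100
Result: 8.4127 %


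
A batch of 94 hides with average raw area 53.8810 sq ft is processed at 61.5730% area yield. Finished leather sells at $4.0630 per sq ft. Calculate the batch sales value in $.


Raw_total = N * avg_area = 94 * 53.8810 = 5064.8140 sq ft
Finished = Raw_total * yield / 100 = 5064.8140 * 61.5730 / 100 = 3118.5579 sq ft
Value = Finished * price = 3118.5579 * 4.0630 = 12670.7008 $


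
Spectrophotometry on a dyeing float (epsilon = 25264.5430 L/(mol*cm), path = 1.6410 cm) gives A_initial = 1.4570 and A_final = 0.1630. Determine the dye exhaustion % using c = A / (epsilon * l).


c_initial = A_i / (epsilon * l) = 1.4570 / (25264.5430 * 1.6410) = 3.5143e-05 mol/L
c_final = A_f / (epsilon * l) = 0.1630 / (25264.5430 * 1.6410) = 3.9316e-06 mol/L
Exhaustion = (c_initial - c_final) / c_initial * 100 = (3.5143e-05 - 3.9316e-06) / 3.5143e-05 * 100 = 88.8126 %


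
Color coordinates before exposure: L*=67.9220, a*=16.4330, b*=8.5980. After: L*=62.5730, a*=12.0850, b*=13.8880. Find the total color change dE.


dL = -5.3490, da = -4.3480, db = 5.2900
dE = sqrt((-5.3490)^2 + (-4.3480)^2 + 5.2900^2) = 8.6891


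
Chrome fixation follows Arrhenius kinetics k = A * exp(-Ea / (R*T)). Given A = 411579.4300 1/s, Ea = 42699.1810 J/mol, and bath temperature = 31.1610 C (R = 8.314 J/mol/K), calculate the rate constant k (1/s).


T_K = T_C + 273.15 = 31.1610 + 273.15 = 304.3110 K
exponent = -Ea / (R * T_K) = -42699.1810 / (8.314 * 304.3110) = -16.8769
k = A * exp(exponent) = 411579.4300 * exp(-16.8769) = 0.0192718 1/s


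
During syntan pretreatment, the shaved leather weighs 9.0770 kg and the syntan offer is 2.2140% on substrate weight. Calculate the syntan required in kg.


Formula: Syntan = substrate * pct / 100
Substituting: Syntan = 9.0770 * 2.2140 / 100
Result: 0.2010 kg


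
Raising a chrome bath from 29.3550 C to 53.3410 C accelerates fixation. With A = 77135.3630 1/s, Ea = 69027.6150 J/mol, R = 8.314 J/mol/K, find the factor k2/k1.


T1 = 29.3550 + 273.15 = 302.5050 K; T2 = 53.3410 + 273.15 = 326.4910 K
k1 = A * exp(-Ea/(R*T1)) = 77135.3630 * exp(-69027.6150/(8.314*302.5050)) = 9.2805e-08 1/s
k2 = A * exp(-Ea/(R*T2)) = 77135.3630 * exp(-69027.6150/(8.314*326.4910)) = 6.9705e-07 1/s
k2/k1 = 6.9705e-07 / 9.2805e-08 = 7.5109


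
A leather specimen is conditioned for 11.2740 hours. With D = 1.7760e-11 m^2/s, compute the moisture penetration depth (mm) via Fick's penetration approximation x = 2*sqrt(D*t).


t = 11.2740 hr * 3600 = 40586.4000 s
D * t = 1.7760e-11 * 40586.4000 = 7.2081e-07
x = 2 * sqrt(D*t) = 2 * sqrt(7.2081e-07) = 0.00169802 m = 1.6980 mm


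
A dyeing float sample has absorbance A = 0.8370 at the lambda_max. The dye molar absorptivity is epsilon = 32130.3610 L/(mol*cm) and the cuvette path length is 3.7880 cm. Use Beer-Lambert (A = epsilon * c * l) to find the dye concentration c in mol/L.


Formula: c = A / (epsilon * l)
Substituting: c = 0.8370 / (32130.3610 * 3.7880)
Result: 6.8770e-06 mol/L


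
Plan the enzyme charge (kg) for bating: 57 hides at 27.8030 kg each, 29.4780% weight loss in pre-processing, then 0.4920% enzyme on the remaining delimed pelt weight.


Total_raw = N * avg_wt = 57 * 27.8030 = 1584.7710 kg
Substrate = Total_raw * (1 - loss/100) = 1584.7710 * (1 - 29.4780/100) = 1117.6122 kg
Enzyme = Substrate * pct / 100 = 1117.6122 * 0.4920 / 100 = 5.4987 kg


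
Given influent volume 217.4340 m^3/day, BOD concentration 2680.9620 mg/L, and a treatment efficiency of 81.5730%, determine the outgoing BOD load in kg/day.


Load_in = volume * conc / 1000 = 217.4340 * 2680.9620 / 1000 = 582.9323 kg/day
Removed = Load_in * eff / 100 = 582.9323 * 81.5730 / 100 = 475.5154 kg/day
Load_out = Load_in - Removed = 582.9323 - 475.5154 = 107.4169 kg/day


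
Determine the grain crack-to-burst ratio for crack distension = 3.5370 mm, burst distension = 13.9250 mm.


Formula: Ratio = crack / burst
Substituting: Ratio = 3.5370 / 13.9250
Result: 0.2540


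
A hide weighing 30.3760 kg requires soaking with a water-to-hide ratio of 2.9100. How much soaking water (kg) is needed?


Formula: Water = hide_weight * ratio
Substituting: Water = 30.3760 * 2.9100
Result: 88.3942 kg


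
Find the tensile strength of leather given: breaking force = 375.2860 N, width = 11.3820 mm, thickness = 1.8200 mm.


Formula: TS = force / (width * thickness)
Substituting: TS = 375.2860 / (11.3820 * 1.8200)
Result: 18.1164 N/mm^2


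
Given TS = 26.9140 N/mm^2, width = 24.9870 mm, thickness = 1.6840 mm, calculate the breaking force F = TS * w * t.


Formula: F = TS * w * t
Substituting: F = 26.9140 * 24.9870 * 1.6840
Result: 1132.4902 N


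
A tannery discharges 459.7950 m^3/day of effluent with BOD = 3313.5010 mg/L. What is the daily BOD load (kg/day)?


Formula: BOD_load = volume * conc / 1000
Substituting: BOD_load = 459.7950 * 3313.5010 / 1000
Result: 1523.5312 kg/day


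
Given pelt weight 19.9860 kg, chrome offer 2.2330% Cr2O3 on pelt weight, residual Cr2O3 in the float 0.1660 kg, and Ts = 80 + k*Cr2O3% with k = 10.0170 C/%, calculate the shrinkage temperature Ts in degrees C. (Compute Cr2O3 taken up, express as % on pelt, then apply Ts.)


Offered = pelt * offer_pct / 100 = 19.9860 * 2.2330 / 100 = 0.4463 kg
Uptake = offered - residual = 0.4463 - 0.1660 = 0.2803 kg
Cr2O3% on pelt = uptake / pelt * 100 = 0.2803 / 19.9860 * 100 = 1.4024 %
Ts = 80 + k * Cr2O3% = 80 + 10.0170 * 1.4024 = 94.0480 C


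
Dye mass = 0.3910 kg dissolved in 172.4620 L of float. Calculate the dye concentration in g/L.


Formula: Conc = dye_mass(kg) / volume(L) * 1000
Substituting: Conc = 0.3910 / 172.4620 * 1000
Result: 2.2672 g/L


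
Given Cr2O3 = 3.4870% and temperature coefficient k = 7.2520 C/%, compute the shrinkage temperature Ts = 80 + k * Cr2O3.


Formula: Ts = 80 + k * Cr2O3
Substituting: Ts = 80 + 7.2520 * 3.4870
Result: 105.2877 C


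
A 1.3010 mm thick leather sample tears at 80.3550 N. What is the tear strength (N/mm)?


Formula: Tear strength = force / thickness
Substituting: Tear strength = 80.3550 / 1.3010
Result: 61.7640 N/mm


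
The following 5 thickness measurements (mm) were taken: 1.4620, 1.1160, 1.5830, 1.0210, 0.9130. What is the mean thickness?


Formula: Average = sum / n
Substituting: Average = 6.0950 / 5
Result: 1.2190 mm


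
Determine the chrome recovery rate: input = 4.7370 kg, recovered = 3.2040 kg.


Formula: Recovery = recovered / input * 100
Substituting: Recovery = 3.2040 / 4.7370 * 100
Result: 67.6377 %


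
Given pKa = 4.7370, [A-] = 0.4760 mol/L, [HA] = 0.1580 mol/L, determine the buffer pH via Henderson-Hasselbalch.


ratio = [A-] / [HA] = 0.4760 / 0.1580 = 3.0127
log10(ratio) = 0.4789
pH = pKa + log10(ratio) = 4.7370 + 0.4789 = 5.2159


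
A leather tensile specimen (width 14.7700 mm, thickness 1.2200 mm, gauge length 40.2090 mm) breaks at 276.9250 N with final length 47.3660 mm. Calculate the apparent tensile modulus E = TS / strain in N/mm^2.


TS = F / (w * t) = 276.9250 / (14.7700 * 1.2200) = 15.3682 N/mm^2
strain = (Lf - L0) / L0 = (47.3660 - 40.2090) / 40.2090 = 0.1780
E = TS / strain = 15.3682 / 0.1780 = 86.3404 N/mm^2


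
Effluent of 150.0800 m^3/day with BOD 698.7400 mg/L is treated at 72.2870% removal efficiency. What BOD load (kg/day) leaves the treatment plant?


Load_in = volume * conc / 1000 = 150.0800 * 698.7400 / 1000 = 104.8669 kg/day
Removed = Load_in * eff / 100 = 104.8669 * 72.2870 / 100 = 75.8051 kg/day
Load_out = Load_in - Removed = 104.8669 - 75.8051 = 29.0618 kg/day


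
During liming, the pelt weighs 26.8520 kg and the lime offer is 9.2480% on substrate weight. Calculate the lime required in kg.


Formula: Lime = substrate * pct / 100
Substituting: Lime = 26.8520 * 9.2480 / 100
Result: 2.4833 kg


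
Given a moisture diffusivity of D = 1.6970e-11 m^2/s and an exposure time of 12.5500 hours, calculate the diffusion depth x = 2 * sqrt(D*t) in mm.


t = 12.5500 hr * 3600 = 45180.0000 s
D * t = 1.6970e-11 * 45180.0000 = 7.6670e-07
x = 2 * sqrt(D*t) = 2 * sqrt(7.6670e-07) = 0.00175123 m = 1.7512 mm


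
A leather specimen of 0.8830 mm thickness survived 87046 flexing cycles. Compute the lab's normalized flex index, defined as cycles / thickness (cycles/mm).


Formula: Index = cycles / thickness
Substituting: Index = 87046 / 0.8830
Result: 98579.8414 cycles/mm


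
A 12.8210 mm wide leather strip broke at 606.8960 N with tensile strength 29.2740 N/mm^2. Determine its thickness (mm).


Formula: t = F / (TS * w)
Substituting: t = 606.8960 / (29.2740 * 12.8210)
Result: 1.6170 mm


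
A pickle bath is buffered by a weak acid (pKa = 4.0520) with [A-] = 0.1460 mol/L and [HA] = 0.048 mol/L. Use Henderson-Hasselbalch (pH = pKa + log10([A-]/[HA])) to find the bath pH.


ratio = [A-] / [HA] = 0.1460 / 0.048 = 3.0417
log10(ratio) = 0.4831
pH = pKa + log10(ratio) = 4.0520 + 0.4831 = 4.5351


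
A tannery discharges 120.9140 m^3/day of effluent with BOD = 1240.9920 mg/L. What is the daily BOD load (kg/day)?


Formula: BOD_load = volume * conc / 1000
Substituting: BOD_load = 120.9140 * 1240.9920 / 1000
Result: 150.0533 kg/day


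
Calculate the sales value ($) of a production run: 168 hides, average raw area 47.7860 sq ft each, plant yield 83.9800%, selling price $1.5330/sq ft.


Raw_total = N * avg_area = 168 * 47.7860 = 8028.0480 sq ft
Finished = Raw_total * yield / 100 = 8028.0480 * 83.9800 / 100 = 6741.9547 sq ft
Value = Finished * price = 6741.9547 * 1.5330 = 10335.4166 $


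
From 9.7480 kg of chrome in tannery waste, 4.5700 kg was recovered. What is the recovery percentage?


Formula: Recovery = recovered / input * 100
Substituting: Recovery = 4.5700 / 9.7480 * 100
Result: 46.8814 %


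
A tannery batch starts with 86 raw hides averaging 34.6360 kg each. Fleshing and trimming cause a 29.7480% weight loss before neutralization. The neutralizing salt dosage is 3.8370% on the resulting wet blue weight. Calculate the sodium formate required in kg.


Total_raw = N * avg_wt = 86 * 34.6360 = 2978.6960 kg
Substrate = Total_raw * (1 - loss/100) = 2978.6960 * (1 - 29.7480/100) = 2092.5935 kg
Neutralizer = Substrate * pct / 100 = 2092.5935 * 3.8370 / 100 = 80.2928 kg


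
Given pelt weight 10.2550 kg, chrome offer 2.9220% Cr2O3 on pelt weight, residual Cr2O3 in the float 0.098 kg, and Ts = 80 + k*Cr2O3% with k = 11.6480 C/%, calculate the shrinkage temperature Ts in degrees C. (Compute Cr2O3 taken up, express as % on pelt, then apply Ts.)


Offered = pelt * offer_pct / 100 = 10.2550 * 2.9220 / 100 = 0.2997 kg
Uptake = offered - residual = 0.2997 - 0.098 = 0.2017 kg
Cr2O3% on pelt = uptake / pelt * 100 = 0.2017 / 10.2550 * 100 = 1.9664 %
Ts = 80 + k * Cr2O3% = 80 + 11.6480 * 1.9664 = 102.9043 C


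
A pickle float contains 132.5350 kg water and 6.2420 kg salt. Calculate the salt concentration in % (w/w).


Formula: Conc = salt / (water + salt) * 100
Substituting: Conc = 6.2420 / (132.5350 + 6.2420) * 100
Result: 4.4979 %


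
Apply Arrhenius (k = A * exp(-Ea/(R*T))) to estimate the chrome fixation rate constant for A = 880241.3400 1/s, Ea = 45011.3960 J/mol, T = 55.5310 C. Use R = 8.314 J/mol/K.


T_K = T_C + 273.15 = 55.5310 + 273.15 = 328.6810 K
exponent = -Ea / (R * T_K) = -45011.3960 / (8.314 * 328.6810) = -16.4717
k = A * exp(exponent) = 880241.3400 * exp(-16.4717) = 0.0618077 1/s


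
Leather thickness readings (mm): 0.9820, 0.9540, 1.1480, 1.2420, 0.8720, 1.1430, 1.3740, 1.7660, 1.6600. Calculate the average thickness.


Formula: Average = sum / n
Substituting: Average = 11.1410 / 9
Result: 1.2379 mm
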